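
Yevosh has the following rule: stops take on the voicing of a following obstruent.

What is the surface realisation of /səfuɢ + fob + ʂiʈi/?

The rule targets /ɢ/ (voiced uvular stop), which sits before the trigger /f/ (voiceless).
A voiceless uvular stop is [q], so the surface segment is [q].
At the second juncture, /b/ likewise becomes [p] adjacent to /ʂ/.

[səfuqfopʂiʈi]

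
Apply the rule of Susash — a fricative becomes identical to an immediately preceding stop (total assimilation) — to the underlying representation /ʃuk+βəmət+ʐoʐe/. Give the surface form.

[ʃukkəməttoʐe]

/β/ is the segment targeted by the rule; it sits immediately after /k/, so it assimilates completely and surfaces as [k].
At the second juncture, /ʐ/ likewise becomes [t] adjacent to /t/.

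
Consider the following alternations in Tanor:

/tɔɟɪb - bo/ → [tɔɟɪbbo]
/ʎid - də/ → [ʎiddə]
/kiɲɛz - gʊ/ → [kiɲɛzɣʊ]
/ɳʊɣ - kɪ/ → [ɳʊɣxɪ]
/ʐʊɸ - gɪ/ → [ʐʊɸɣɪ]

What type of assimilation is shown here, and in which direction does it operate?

progressive manner assimilation

The segment that alternates is /g/, which surfaces as [ɣ] when adjacent to /z/.
/g/ is a stop while /z/ is a fricative; the output [ɣ] is a fricative, matching the trigger — so the feature that spreads is manner.
Place and voice are unchanged, so the assimilation is partial, not total.
The other alternating forms pattern the same way: /k/ → [x] after /ɣ/ (stop → fricative, matching a fricative); /g/ → [ɣ] after /ɸ/ (stop → fricative, matching a fricative) — only manner changes, and always toward the preceding segment.
No alternation appears in [tɔɟɪbbo], [ʎiddə]: there the adjacent consonants already agree in manner (/b/ and /b/ are both stops; /d/ and /d/ are both stops), so these forms are consistent with the same rule.
The trigger is the preceding segment, so the direction is progressive (perseverative).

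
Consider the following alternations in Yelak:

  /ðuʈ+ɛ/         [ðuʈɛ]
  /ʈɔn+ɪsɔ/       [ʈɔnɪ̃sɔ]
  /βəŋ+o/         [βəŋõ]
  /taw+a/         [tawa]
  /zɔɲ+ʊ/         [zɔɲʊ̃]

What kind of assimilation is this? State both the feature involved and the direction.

progressive nasality assimilation (vowel nasalisation)

The vowel /ɪ/ surfaces as nasalised [ɪ̃] next to the preceding nasal /n/ — it has acquired the [+nasal] feature of its neighbour.
The other forms show the same pattern: /o/ → [õ] after /ŋ/; /ʊ/ → [ʊ̃] after /ɲ/ — each time a vowel is nasalised next to a preceding nasal.
No change occurs in [ðuʈɛ], [tawa] because the vowel at the boundary is adjacent to an oral consonant, not a nasal (/ɛ/ next to /ʈ/; /a/ next to /w/).
Because the conditioning nasal is to the left of the vowel that changes, the process is progressive (perseverative).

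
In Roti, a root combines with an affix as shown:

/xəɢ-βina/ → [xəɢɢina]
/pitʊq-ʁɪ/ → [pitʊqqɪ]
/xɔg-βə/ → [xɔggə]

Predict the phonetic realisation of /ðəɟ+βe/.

[ðəɟɟe]

The data show progressive total assimilation (/β/ → [ɢ] after /ɢ/; /ʁ/ → [q] after /q/; /β/ → [g] after /g/): in every case the target segment becomes identical to its preceding neighbour, copying more than a single feature.
/β/ is the segment targeted by the rule; it sits immediately after /ɟ/, so it assimilates completely and surfaces as [ɟ].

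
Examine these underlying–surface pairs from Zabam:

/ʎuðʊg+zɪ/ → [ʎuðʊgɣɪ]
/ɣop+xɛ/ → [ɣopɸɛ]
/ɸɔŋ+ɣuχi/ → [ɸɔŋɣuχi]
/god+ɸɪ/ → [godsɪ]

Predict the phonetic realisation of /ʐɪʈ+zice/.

[ʐɪʈʐice]

The data show progressive place assimilation: /z/ → [ɣ] after /g/; /x/ → [ɸ] after /p/; /ɸ/ → [s] after /d/. In each pair only place changes, matching the preceding consonant, while manner and voice stay constant.
No alternation appears in [ɸɔŋɣuχi]: there the adjacent consonants already agree in place (/ɣ/ and /ŋ/ are both velar), so this form is consistent with the same rule.
/z/ is a voiced alveolar fricative. The preceding trigger /ʈ/ is retroflex, so /z/ must become retroflex as well.
Changing only its place to retroflex gives [ʐ] — the voiced retroflex fricative.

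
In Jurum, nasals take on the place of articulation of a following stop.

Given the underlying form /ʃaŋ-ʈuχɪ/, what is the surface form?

[ʃaɳʈuχɪ]

/ŋ/ is a voiced velar nasal. The following trigger /ʈ/ is retroflex, so /ŋ/ must become retroflex as well.
A voiced retroflex nasal is [ɳ], so the surface segment is [ɳ].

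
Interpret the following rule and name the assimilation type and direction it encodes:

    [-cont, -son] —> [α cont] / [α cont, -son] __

progressive manner assimilation

The rule copies [cont] (continuancy) from the environment onto the target stops; since [±cont] encodes the stop/fricative manner contrast, the assimilating dimension is manner.
The conditioning segment sits to the left of the focus bar, meaning the trigger precedes the segment that changes — progressive assimilation.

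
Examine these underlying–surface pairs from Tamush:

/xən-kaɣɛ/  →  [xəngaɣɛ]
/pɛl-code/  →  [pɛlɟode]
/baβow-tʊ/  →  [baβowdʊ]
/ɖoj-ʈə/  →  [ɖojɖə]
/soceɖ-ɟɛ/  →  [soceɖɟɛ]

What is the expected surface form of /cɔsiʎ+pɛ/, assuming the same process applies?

[cɔsiʎbɛ]

The data show progressive voicing assimilation: /k/ → [g] after /n/; /c/ → [ɟ] after /l/; /t/ → [d] after /w/; /ʈ/ → [ɖ] after /j/. In each pair only voicing changes, matching the preceding consonant, while place and manner stay constant.
No alternation appears in [soceɖɟɛ]: there the adjacent consonants already agree in voicing (/ɟ/ and /ɖ/ are both voiced), so this form is consistent with the same rule.
/p/ is a voiceless bilabial stop. The preceding trigger /ʎ/ is voiced, so /p/ must become voiced as well.
The voiced bilabial stop is [b], so /p/ → [b].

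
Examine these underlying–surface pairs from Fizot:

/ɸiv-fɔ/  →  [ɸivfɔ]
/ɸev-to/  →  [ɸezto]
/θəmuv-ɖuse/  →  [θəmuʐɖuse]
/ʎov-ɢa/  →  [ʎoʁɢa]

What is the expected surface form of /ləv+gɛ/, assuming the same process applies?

The data show regressive place assimilation: /v/ → [z] before /t/; /v/ → [ʐ] before /ɖ/; /v/ → [ʁ] before /ɢ/. In each pair only place changes, matching the following consonant, while manner and voice stay constant.
No alternation appears in [ɸivfɔ]: there the adjacent consonants already agree in place (/v/ and /f/ are both labiodental), so this form is consistent with the same rule.
The rule targets /v/ (voiced labiodental fricative), which sits before the trigger /g/ (velar).
Changing only its place to velar gives [ɣ] — the voiced velar fricative.

[ləɣgɛ]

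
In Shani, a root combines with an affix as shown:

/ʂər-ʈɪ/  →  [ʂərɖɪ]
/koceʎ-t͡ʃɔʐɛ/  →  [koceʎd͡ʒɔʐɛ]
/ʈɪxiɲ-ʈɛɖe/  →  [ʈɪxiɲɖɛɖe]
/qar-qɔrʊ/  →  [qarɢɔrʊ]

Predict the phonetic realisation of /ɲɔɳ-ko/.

The data show progressive voicing assimilation: /ʈ/ → [ɖ] after /r/; /t͡ʃ/ → [d͡ʒ] after /ʎ/; /ʈ/ → [ɖ] after /ɲ/; /q/ → [ɢ] after /r/. In each pair only voicing changes, matching the preceding consonant, while place and manner stay constant.
The rule targets /k/ (voiceless velar stop), which sits after the trigger /ɳ/ (voiced).
The voiced velar stop is [g], so /k/ → [g].

[ɲɔɳgo]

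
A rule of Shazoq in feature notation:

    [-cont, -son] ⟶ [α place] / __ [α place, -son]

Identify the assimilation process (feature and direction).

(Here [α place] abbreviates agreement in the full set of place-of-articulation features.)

regressive place assimilation

The shared variable α links the value of the place features (abbreviated [place]) on the target to the same value on the neighbouring segment, so place is the feature that assimilates.
Since the environment is written after the underscore, the trigger follows the target; the direction is regressive.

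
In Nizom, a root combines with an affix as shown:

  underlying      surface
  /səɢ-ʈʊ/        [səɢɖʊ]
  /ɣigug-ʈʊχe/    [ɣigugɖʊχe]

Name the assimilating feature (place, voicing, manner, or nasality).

voicing

The segment that alternates is /ʈ/, which surfaces as [ɖ] when adjacent to /ɢ/.
/ʈ/ is voiceless while /ɢ/ is voiced; the output [ɖ] is voiced, matching the trigger — so the feature that spreads is voicing.
The other alternating form patterns the same way: /ʈ/ → [ɖ] after /g/ (voiceless → voiced, matching voiced) — only voicing changes, and always toward the preceding segment.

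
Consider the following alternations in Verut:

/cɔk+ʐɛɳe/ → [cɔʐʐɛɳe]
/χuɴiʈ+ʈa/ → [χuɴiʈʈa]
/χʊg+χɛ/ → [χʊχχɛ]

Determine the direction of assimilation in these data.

Underlying /k/ is realised as [ʐ] next to /ʐ/; /ʐ/ itself does not change.
The output [ʐ] is identical to the trigger /ʐ/ — every feature (place, manner, voicing) has been copied — so this is total assimilation.
The other form behaves the same way: /g/ → [χ] before /χ/ — in each case the output is a copy of the following consonant.
In [χuɴiʈʈa] the two consonants at the boundary are already identical (/ʈ/ + /ʈ/), so the rule applies vacuously and nothing changes.
Since the segment that changes precedes the conditioning segment, the assimilation is regressive.

regressive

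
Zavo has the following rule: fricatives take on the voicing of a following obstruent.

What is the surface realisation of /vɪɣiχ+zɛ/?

[vɪɣiʁzɛ]

The rule targets /χ/ (voiceless uvular fricative), which sits before the trigger /z/ (voiced).
Changing only its voicing to voiced gives [ʁ] — the voiced uvular fricative.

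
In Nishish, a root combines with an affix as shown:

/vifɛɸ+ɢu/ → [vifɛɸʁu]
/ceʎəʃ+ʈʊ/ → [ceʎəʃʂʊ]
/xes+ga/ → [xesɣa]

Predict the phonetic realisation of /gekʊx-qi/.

[gekʊxχi]

The data show progressive manner assimilation: /ɢ/ → [ʁ] after /ɸ/; /ʈ/ → [ʂ] after /ʃ/; /g/ → [ɣ] after /s/. In each pair only manner changes, matching the preceding consonant, while place and voice stay constant.
/q/ is a voiceless uvular stop. The preceding trigger /x/ is a fricative, so /q/ must become a fricative as well.
Changing only its manner to fricative gives [χ] — the voiceless uvular fricative.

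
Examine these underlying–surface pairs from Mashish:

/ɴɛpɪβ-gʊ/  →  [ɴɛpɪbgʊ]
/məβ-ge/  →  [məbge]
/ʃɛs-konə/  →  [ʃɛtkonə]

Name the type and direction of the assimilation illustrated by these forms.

Comparing underlying and surface forms, /β/ → [b] is the alternation; the neighbouring /g/ is constant.
The change fricative → stop matches the manner of the following /g/, identifying this as manner assimilation.
Place and voice are unchanged, so the assimilation is partial, not total.
The same holds elsewhere in the data: /s/ → [t] before /k/ (fricative → stop, matching a stop) — only manner changes, and always toward the following segment.
Since the segment that changes precedes the conditioning segment, the assimilation is regressive.

regressive manner assimilation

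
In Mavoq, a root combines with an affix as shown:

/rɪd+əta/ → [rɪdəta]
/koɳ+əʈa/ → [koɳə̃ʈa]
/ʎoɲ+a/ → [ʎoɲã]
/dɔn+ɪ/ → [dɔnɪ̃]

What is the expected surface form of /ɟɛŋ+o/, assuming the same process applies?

[ɟɛŋõ]

The data show progressive nasality assimilation (vowel nasalisation): /ə/ → [ə̃] after /ɳ/; /a/ → [ã] after /ɲ/; /ɪ/ → [ɪ̃] after /n/ — a vowel is nasalised by an immediately preceding nasal consonant.
No change occurs in [rɪdəta] because the vowel at the boundary is adjacent to an oral consonant, not a nasal (/ə/ next to /d/).
/o/ sits next to the nasal /ŋ/ and is therefore nasalised to [õ].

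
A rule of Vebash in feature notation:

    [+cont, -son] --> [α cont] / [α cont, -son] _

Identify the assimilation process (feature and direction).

The rule copies [cont] (continuancy) from the environment onto the target fricatives; since [±cont] encodes the stop/fricative manner contrast, the assimilating dimension is manner.
Since the environment is written before the underscore, the trigger precedes the target; the direction is progressive.

progressive manner assimilation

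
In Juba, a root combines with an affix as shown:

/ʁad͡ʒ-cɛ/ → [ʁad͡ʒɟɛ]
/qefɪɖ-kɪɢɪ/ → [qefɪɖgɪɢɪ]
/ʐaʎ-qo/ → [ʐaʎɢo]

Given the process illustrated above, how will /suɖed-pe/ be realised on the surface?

[suɖedbe]

The data show progressive voicing assimilation: /c/ → [ɟ] after /d͡ʒ/; /k/ → [g] after /ɖ/; /q/ → [ɢ] after /ʎ/. In each pair only voicing changes, matching the preceding consonant, while place and manner stay constant.
/p/ is a voiceless bilabial stop. The preceding trigger /d/ is voiced, so /p/ must become voiced as well.
Changing only its voicing to voiced gives [b] — the voiced bilabial stop.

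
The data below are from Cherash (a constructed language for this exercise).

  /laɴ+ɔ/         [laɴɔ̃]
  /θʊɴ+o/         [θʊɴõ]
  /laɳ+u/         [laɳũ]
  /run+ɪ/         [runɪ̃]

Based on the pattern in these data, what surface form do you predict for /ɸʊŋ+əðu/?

[ɸʊŋə̃ðu]

The data show progressive nasality assimilation (vowel nasalisation): /ɔ/ → [ɔ̃] after /ɴ/; /o/ → [õ] after /ɴ/; /u/ → [ũ] after /ɳ/; /ɪ/ → [ɪ̃] after /n/ — a vowel is nasalised by an immediately preceding nasal consonant.
/ə/ sits next to the nasal /ŋ/ and is therefore nasalised to [ə̃].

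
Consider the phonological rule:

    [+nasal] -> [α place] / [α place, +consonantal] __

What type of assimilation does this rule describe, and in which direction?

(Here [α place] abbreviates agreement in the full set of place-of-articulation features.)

progressive place assimilation

The rule copies the place features (abbreviated [place]) from the environment onto the target, so the assimilating feature is place.
The conditioning segment sits to the left of the focus bar, meaning the trigger precedes the segment that changes — progressive assimilation.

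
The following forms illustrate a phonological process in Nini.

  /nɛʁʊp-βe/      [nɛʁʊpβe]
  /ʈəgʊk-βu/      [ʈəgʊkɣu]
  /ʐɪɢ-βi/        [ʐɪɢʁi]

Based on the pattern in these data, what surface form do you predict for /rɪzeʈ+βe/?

The data show progressive place assimilation: /β/ → [ɣ] after /k/; /β/ → [ʁ] after /ɢ/. In each pair only place changes, matching the preceding consonant, while manner and voice stay constant.
Nothing changes in [nɛʁʊpβe]: there the adjacent consonants already agree in place (/β/ and /p/ are both bilabial), so this form is consistent with the same rule.
The rule targets /β/ (voiced bilabial fricative), which sits after the trigger /ʈ/ (retroflex).
A voiced retroflex fricative is [ʐ], so the surface segment is [ʐ].

[rɪzeʈʐe]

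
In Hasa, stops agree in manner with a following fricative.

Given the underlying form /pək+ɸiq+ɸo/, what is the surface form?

/k/ is a voiceless velar stop. The following trigger /ɸ/ is a fricative, so /k/ must become a fricative as well.
A voiceless velar fricative is [x], so the surface segment is [x].
The same rule applies at the second boundary: /q/ → [χ] next to /ɸ/.

[pəxɸiχɸo]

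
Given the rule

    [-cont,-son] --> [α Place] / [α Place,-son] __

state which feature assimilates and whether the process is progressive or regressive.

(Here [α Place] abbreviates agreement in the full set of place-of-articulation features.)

progressive place assimilation

The shared variable α links the value of the place features (abbreviated [Place]) on the target to the same value on the neighbouring segment, so place is the feature that assimilates.
Since the environment is written before the underscore, the trigger precedes the target; the direction is progressive.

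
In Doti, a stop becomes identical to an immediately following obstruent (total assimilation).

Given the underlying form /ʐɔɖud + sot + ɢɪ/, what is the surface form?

/d/ is the segment targeted by the rule; it sits immediately before /s/, so it assimilates completely and surfaces as [s].
At the second juncture, /t/ likewise becomes [ɢ] adjacent to /ɢ/.

[ʐɔɖussoɢɢɪ]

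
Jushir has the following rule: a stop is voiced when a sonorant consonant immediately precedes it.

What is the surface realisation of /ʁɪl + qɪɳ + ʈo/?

The rule targets /q/ (voiceless uvular stop), which sits after the trigger /l/ (voiced).
A voiced uvular stop is [ɢ], so the surface segment is [ɢ].
The same rule applies at the second boundary: /ʈ/ → [ɖ] next to /ɳ/.

[ʁɪlɢɪɳɖo]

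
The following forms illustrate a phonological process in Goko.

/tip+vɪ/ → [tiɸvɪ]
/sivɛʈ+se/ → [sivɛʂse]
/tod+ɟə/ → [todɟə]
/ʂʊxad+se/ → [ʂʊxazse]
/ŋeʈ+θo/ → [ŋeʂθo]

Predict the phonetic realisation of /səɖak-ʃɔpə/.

The data show regressive manner assimilation: /p/ → [ɸ] before /v/; /ʈ/ → [ʂ] before /s/; /d/ → [z] before /s/; /ʈ/ → [ʂ] before /θ/. In each pair only manner changes, matching the following consonant, while place and voice stay constant.
Nothing changes in [todɟə]: there the adjacent consonants already agree in manner (/d/ and /ɟ/ are both stops), so this form is consistent with the same rule.
The rule targets /k/ (voiceless velar stop), which sits before the trigger /ʃ/ (fricative).
Changing only its manner to fricative gives [x] — the voiceless velar fricative.

[səɖaxʃɔpə]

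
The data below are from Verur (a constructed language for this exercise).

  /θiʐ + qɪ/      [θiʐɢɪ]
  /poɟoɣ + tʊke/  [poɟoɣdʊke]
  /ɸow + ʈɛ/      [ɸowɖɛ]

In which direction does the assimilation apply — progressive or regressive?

Comparing underlying and surface forms, /q/ → [ɢ] is the alternation; the neighbouring /ʐ/ is constant.
/q/ is voiceless while /ʐ/ is voiced; the output [ɢ] is voiced, matching the trigger — so the feature that spreads is voicing.
Checking the remaining alternations: /t/ → [d] after /ɣ/ (voiceless → voiced, matching voiced); /ʈ/ → [ɖ] after /w/ (voiceless → voiced, matching voiced) — only voicing changes, and always toward the preceding segment.
Since the segment that changes follows the conditioning segment, the assimilation is progressive.

progressive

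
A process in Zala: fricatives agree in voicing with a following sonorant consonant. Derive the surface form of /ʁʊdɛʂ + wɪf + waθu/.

The rule targets /ʂ/ (voiceless retroflex fricative), which sits before the trigger /w/ (voiced).
The voiced retroflex fricative is [ʐ], so /ʂ/ → [ʐ].
The same rule applies at the second boundary: /f/ → [v] next to /w/.

[ʁʊdɛʐwɪvwaθu]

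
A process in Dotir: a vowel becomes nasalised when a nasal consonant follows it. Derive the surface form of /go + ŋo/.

[gõŋo]

The vowel /o/ is adjacent to the following nasal /ŋ/, so it acquires [+nasal] and surfaces as [õ].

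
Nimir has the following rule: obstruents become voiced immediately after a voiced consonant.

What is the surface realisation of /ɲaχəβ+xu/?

The rule targets /x/ (voiceless velar fricative), which sits after the trigger /β/ (voiced).
The voiced velar fricative is [ɣ], so /x/ → [ɣ].

[ɲaχəβɣu]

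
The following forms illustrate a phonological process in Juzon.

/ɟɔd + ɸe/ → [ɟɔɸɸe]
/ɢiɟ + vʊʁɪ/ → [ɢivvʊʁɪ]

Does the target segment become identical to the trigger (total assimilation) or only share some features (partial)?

total assimilation

Underlying /d/ is realised as [ɸ] next to /ɸ/; /ɸ/ itself does not change.
The output [ɸ] is identical to the trigger /ɸ/ — every feature (place, manner, voicing) has been copied — so this is total assimilation.
The remaining alternation confirms this: /ɟ/ → [v] before /v/ — in each case the output is a copy of the following consonant.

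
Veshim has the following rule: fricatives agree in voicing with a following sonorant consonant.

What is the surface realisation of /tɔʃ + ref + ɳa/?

The rule targets /ʃ/ (voiceless postalveolar fricative), which sits before the trigger /r/ (voiced).
A voiced postalveolar fricative is [ʒ], so the surface segment is [ʒ].
The same rule applies at the second boundary: /f/ → [v] next to /ɳ/.

[tɔʒrevɳa]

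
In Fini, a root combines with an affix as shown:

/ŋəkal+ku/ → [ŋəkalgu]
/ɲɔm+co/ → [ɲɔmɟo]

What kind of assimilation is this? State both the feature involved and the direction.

The segment that alternates is /k/, which surfaces as [g] when adjacent to /l/.
The change voiceless → voiced matches the voicing of the preceding /l/, identifying this as voicing assimilation.
Place and manner are unchanged, so the assimilation is partial, not total.
The other alternating form patterns the same way: /c/ → [ɟ] after /m/ (voiceless → voiced, matching voiced) — only voicing changes, and always toward the preceding segment.
The trigger is the preceding segment, so the direction is progressive (perseverative).

progressive voicing assimilation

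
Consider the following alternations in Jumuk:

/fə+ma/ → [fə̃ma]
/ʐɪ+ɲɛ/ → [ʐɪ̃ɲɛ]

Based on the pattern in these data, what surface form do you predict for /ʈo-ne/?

[ʈõne]

The data show regressive nasality assimilation (vowel nasalisation): /ə/ → [ə̃] before /m/; /ɪ/ → [ɪ̃] before /ɲ/ — a vowel is nasalised by an immediately following nasal consonant.
The vowel /o/ is adjacent to the following nasal /n/, so it acquires [+nasal] and surfaces as [õ].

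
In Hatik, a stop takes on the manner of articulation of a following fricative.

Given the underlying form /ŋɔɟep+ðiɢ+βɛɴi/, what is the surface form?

/p/ is a voiceless bilabial stop. The following trigger /ð/ is a fricative, so /p/ must become a fricative as well.
Changing only its manner to fricative gives [ɸ] — the voiceless bilabial fricative.
At the second juncture, /ɢ/ likewise becomes [ʁ] adjacent to /β/.

[ŋɔɟeɸðiʁβɛɴi]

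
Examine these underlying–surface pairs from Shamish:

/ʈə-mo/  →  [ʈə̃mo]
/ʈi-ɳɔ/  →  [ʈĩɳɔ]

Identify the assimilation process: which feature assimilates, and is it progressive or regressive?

The vowel /ə/ surfaces as nasalised [ə̃] next to the following nasal /m/ — it has acquired the [+nasal] feature of its neighbour.
The other form shows the same pattern: /i/ → [ĩ] before /ɳ/ — each time a vowel is nasalised next to a following nasal.
Because the conditioning nasal is to the right of the vowel that changes, the process is regressive (anticipatory).

regressive nasality assimilation (vowel nasalisation)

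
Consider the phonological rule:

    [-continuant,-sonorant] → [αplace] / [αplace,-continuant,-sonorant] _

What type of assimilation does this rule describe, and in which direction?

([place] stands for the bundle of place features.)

progressive place assimilation

The shared variable α links the value of the place features (abbreviated [place]) on the target to the same value on the neighbouring segment, so place is the feature that assimilates.
The conditioning segment sits to the left of the focus bar, meaning the trigger precedes the segment that changes — progressive assimilation.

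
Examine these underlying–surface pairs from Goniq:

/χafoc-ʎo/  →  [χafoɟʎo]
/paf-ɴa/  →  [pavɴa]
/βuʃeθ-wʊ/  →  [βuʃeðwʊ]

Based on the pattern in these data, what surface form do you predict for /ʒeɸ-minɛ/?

[ʒeβminɛ]

The data show regressive voicing assimilation: /c/ → [ɟ] before /ʎ/; /f/ → [v] before /ɴ/; /θ/ → [ð] before /w/. In each pair only voicing changes, matching the following consonant, while place and manner stay constant.
/ɸ/ is a voiceless bilabial fricative. The following trigger /m/ is voiced, so /ɸ/ must become voiced as well.
The voiced bilabial fricative is [β], so /ɸ/ → [β].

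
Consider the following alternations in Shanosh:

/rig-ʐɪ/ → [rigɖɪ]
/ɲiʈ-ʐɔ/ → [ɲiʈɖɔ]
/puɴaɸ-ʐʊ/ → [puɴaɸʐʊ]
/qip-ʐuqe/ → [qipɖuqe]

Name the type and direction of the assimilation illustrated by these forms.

progressive manner assimilation

Comparing underlying and surface forms, /ʐ/ → [ɖ] is the alternation; the neighbouring /g/ is constant.
The change fricative → stop matches the manner of the preceding /g/, identifying this as manner assimilation.
Place and voice are unchanged, so the assimilation is partial, not total.
Checking the remaining alternations: /ʐ/ → [ɖ] after /ʈ/ (fricative → stop, matching a stop); /ʐ/ → [ɖ] after /p/ (fricative → stop, matching a stop) — only manner changes, and always toward the preceding segment.
No alternation appears in [puɴaɸʐʊ]: there the adjacent consonants already agree in manner (/ʐ/ and /ɸ/ are both fricatives), so this form is consistent with the same rule.
The trigger is the preceding segment, so the direction is progressive (perseverative).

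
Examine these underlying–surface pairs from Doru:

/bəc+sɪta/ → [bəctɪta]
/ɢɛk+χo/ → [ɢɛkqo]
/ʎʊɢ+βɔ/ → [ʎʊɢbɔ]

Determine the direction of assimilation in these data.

progressive

Comparing underlying and surface forms, /s/ → [t] is the alternation; the neighbouring /c/ is constant.
/s/ is a fricative while /c/ is a stop; the output [t] is a stop, matching the trigger — so the feature that spreads is manner.
The other alternating forms pattern the same way: /χ/ → [q] after /k/ (fricative → stop, matching a stop); /β/ → [b] after /ɢ/ (fricative → stop, matching a stop) — only manner changes, and always toward the preceding segment.
Since the segment that changes follows the conditioning segment, the assimilation is progressive.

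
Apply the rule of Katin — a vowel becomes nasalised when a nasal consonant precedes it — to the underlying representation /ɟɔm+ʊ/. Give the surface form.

The vowel /ʊ/ is adjacent to the preceding nasal /m/, so it acquires [+nasal] and surfaces as [ʊ̃].

[ɟɔmʊ̃]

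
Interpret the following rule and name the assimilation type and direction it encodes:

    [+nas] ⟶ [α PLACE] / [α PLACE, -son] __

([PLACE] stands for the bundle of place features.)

progressive place assimilation

The rule copies the place features (abbreviated [PLACE]) from the environment onto the target, so the assimilating feature is place.
Since the environment is written before the underscore, the trigger precedes the target; the direction is progressive.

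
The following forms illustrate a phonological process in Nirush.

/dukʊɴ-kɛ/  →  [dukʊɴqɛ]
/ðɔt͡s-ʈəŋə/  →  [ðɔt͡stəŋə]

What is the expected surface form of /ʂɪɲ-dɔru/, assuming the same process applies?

[ʂɪɲɟɔru]

The data show progressive place assimilation: /k/ → [q] after /ɴ/; /ʈ/ → [t] after /t͡s/. In each pair only place changes, matching the preceding consonant, while manner and voice stay constant.
/d/ is a voiced alveolar stop. The preceding trigger /ɲ/ is palatal, so /d/ must become palatal as well.
Changing only its place to palatal gives [ɟ] — the voiced palatal stop.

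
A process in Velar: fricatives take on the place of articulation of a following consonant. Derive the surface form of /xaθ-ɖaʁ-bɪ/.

/θ/ is a voiceless dental fricative. The following trigger /ɖ/ is retroflex, so /θ/ must become retroflex as well.
A voiceless retroflex fricative is [ʂ], so the surface segment is [ʂ].
At the second juncture, /ʁ/ likewise becomes [β] adjacent to /b/.

[xaʂɖaβbɪ]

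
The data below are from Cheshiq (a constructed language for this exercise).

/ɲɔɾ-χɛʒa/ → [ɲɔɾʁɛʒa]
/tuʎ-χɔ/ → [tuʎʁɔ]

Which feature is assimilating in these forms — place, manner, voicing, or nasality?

Comparing underlying and surface forms, /χ/ → [ʁ] is the alternation; the neighbouring /ɾ/ is constant.
/χ/ is voiceless while /ɾ/ is voiced; the output [ʁ] is voiced, matching the trigger — so the feature that spreads is voicing.
The other alternating form patterns the same way: /χ/ → [ʁ] after /ʎ/ (voiceless → voiced, matching voiced) — only voicing changes, and always toward the preceding segment.

voicing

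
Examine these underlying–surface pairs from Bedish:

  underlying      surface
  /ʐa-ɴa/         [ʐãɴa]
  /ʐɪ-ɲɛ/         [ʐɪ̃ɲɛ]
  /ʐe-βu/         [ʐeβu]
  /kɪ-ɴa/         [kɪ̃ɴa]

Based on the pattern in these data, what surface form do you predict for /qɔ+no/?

The data show regressive nasality assimilation (vowel nasalisation): /a/ → [ã] before /ɴ/; /ɪ/ → [ɪ̃] before /ɲ/; /ɪ/ → [ɪ̃] before /ɴ/ — a vowel is nasalised by an immediately following nasal consonant.
No change occurs in [ʐeβu] because the vowel at the boundary is adjacent to an oral consonant, not a nasal (/e/ next to /β/).
The vowel /ɔ/ is adjacent to the following nasal /n/, so it acquires [+nasal] and surfaces as [ɔ̃].

[qɔ̃no]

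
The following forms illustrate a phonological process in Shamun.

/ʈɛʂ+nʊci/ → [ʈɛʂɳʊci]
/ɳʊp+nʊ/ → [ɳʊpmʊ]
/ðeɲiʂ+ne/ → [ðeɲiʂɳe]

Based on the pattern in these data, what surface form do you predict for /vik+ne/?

[vikŋe]

The data show progressive place assimilation: /n/ → [ɳ] after /ʂ/; /n/ → [m] after /p/. In each pair only place changes, matching the preceding consonant, while manner and voice stay constant.
The rule targets /n/ (voiced alveolar nasal), which sits after the trigger /k/ (velar).
The voiced velar nasal is [ŋ], so /n/ → [ŋ].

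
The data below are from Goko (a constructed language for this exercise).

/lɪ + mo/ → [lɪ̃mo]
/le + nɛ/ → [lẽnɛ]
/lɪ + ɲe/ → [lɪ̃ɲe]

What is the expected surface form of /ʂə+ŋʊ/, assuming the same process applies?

[ʂə̃ŋʊ]

The data show regressive nasality assimilation (vowel nasalisation): /ɪ/ → [ɪ̃] before /m/; /e/ → [ẽ] before /n/; /ɪ/ → [ɪ̃] before /ɲ/ — a vowel is nasalised by an immediately following nasal consonant.
The vowel /ə/ is adjacent to the following nasal /ŋ/, so it acquires [+nasal] and surfaces as [ə̃].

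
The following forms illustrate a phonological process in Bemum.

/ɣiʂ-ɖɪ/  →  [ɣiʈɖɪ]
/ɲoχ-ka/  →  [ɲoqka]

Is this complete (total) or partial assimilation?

The segment that alternates is /ʂ/, which surfaces as [ʈ] when adjacent to /ɖ/.
The change fricative → stop matches the manner of the following /ɖ/, identifying this as manner assimilation.
Place and voice are unchanged, so the assimilation is partial, not total.
The same holds elsewhere in the data: /χ/ → [q] before /k/ (fricative → stop, matching a stop) — only manner changes, and always toward the following segment.

partial assimilation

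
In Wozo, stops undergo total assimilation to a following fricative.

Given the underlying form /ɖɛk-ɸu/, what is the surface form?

/k/ is the segment targeted by the rule; it sits immediately before /ɸ/, so it assimilates completely and surfaces as [ɸ].

[ɖɛɸɸu]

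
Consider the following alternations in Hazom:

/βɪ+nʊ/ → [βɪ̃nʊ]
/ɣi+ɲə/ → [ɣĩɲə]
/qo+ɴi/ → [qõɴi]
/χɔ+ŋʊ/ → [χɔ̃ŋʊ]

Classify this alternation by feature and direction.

regressive nasality assimilation (vowel nasalisation)

The vowel /ɪ/ surfaces as nasalised [ɪ̃] next to the following nasal /n/ — it has acquired the [+nasal] feature of its neighbour.
Likewise in the remaining data: /i/ → [ĩ] before /ɲ/; /o/ → [õ] before /ɴ/; /ɔ/ → [ɔ̃] before /ŋ/ — each time a vowel is nasalised next to a following nasal.
Because the conditioning nasal is to the right of the vowel that changes, the process is regressive (anticipatory).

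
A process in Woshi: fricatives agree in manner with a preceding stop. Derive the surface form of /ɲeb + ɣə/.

[ɲebgə]

/ɣ/ is a voiced velar fricative. The preceding trigger /b/ is a stop, so /ɣ/ must become a stop as well.
Changing only its manner to stop gives [g] — the voiced velar stop.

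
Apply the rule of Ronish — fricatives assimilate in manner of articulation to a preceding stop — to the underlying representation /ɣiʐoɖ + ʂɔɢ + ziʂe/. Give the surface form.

[ɣiʐoɖʈɔɢdiʂe]

The rule targets /ʂ/ (voiceless retroflex fricative), which sits after the trigger /ɖ/ (stop).
The voiceless retroflex stop is [ʈ], so /ʂ/ → [ʈ].
At the second juncture, /z/ likewise becomes [d] adjacent to /ɢ/.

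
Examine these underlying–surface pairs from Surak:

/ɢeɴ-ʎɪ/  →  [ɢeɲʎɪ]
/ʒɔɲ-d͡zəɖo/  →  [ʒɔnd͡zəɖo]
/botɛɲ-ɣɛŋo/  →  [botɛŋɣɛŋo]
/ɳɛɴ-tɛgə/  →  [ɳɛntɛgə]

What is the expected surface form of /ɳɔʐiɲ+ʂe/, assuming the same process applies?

The data show regressive place assimilation: /ɴ/ → [ɲ] before /ʎ/; /ɲ/ → [n] before /d͡z/; /ɲ/ → [ŋ] before /ɣ/; /ɴ/ → [n] before /t/. In each pair only place changes, matching the following consonant, while manner and voice stay constant.
The rule targets /ɲ/ (voiced palatal nasal), which sits before the trigger /ʂ/ (retroflex).
Changing only its place to retroflex gives [ɳ] — the voiced retroflex nasal.

[ɳɔʐiɳʂe]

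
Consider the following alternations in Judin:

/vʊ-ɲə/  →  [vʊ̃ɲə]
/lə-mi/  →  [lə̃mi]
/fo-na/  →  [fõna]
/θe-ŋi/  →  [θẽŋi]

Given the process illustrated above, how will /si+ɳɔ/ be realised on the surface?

The data show regressive nasality assimilation (vowel nasalisation): /ʊ/ → [ʊ̃] before /ɲ/; /ə/ → [ə̃] before /m/; /o/ → [õ] before /n/; /e/ → [ẽ] before /ŋ/ — a vowel is nasalised by an immediately following nasal consonant.
The vowel /i/ is adjacent to the following nasal /ɳ/, so it acquires [+nasal] and surfaces as [ĩ].

[sĩɳɔ]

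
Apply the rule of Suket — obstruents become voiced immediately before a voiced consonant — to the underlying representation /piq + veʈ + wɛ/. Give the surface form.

The rule targets /q/ (voiceless uvular stop), which sits before the trigger /v/ (voiced).
Changing only its voicing to voiced gives [ɢ] — the voiced uvular stop.
At the second juncture, /ʈ/ likewise becomes [ɖ] adjacent to /w/.

[piɢveɖwɛ]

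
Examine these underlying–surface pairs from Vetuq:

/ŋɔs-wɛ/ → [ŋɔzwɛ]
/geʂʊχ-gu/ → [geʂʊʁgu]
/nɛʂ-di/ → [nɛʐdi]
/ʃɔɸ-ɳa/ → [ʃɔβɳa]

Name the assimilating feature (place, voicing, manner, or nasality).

Underlying /s/ is realised as [z] next to /w/; /w/ itself does not change.
The change voiceless → voiced matches the voicing of the following /w/, identifying this as voicing assimilation.
Checking the remaining alternations: /χ/ → [ʁ] before /g/ (voiceless → voiced, matching voiced); /ʂ/ → [ʐ] before /d/ (voiceless → voiced, matching voiced); /ɸ/ → [β] before /ɳ/ (voiceless → voiced, matching voiced) — only voicing changes, and always toward the following segment.

voicing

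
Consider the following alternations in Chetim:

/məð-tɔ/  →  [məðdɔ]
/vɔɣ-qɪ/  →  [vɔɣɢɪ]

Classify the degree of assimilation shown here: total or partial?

The segment that alternates is /t/, which surfaces as [d] when adjacent to /ð/.
The change voiceless → voiced matches the voicing of the preceding /ð/, identifying this as voicing assimilation.
Place and manner are unchanged, so the assimilation is partial, not total.
The other alternating form patterns the same way: /q/ → [ɢ] after /ɣ/ (voiceless → voiced, matching voiced) — only voicing changes, and always toward the preceding segment.

partial assimilation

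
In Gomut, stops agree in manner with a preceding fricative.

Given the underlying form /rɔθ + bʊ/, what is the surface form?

[rɔθβʊ]

The rule targets /b/ (voiced bilabial stop), which sits after the trigger /θ/ (fricative).
The voiced bilabial fricative is [β], so /b/ → [β].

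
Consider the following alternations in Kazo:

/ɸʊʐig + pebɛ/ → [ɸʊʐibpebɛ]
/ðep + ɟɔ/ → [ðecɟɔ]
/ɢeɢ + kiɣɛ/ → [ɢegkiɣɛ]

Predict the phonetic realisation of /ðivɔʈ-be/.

[ðivɔpbe]

The data show regressive place assimilation: /g/ → [b] before /p/; /p/ → [c] before /ɟ/; /ɢ/ → [g] before /k/. In each pair only place changes, matching the following consonant, while manner and voice stay constant.
/ʈ/ is a voiceless retroflex stop. The following trigger /b/ is bilabial, so /ʈ/ must become bilabial as well.
The voiceless bilabial stop is [p], so /ʈ/ → [p].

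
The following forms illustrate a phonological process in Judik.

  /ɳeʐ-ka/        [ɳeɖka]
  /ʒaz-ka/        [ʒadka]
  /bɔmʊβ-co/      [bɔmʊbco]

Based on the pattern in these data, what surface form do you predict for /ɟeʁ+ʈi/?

The data show regressive manner assimilation: /ʐ/ → [ɖ] before /k/; /z/ → [d] before /k/; /β/ → [b] before /c/. In each pair only manner changes, matching the following consonant, while place and voice stay constant.
/ʁ/ is a voiced uvular fricative. The following trigger /ʈ/ is a stop, so /ʁ/ must become a stop as well.
A voiced uvular stop is [ɢ], so the surface segment is [ɢ].

[ɟeɢʈi]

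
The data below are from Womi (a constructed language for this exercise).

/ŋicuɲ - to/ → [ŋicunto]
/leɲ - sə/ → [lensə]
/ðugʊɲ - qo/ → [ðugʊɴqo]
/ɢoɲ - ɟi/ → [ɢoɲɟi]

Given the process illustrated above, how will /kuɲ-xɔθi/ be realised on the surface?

[kuŋxɔθi]

The data show regressive place assimilation: /ɲ/ → [n] before /t/; /ɲ/ → [n] before /s/; /ɲ/ → [ɴ] before /q/. In each pair only place changes, matching the following consonant, while manner and voice stay constant.
No alternation appears in [ɢoɲɟi]: there the adjacent consonants already agree in place (/ɲ/ and /ɟ/ are both palatal), so this form is consistent with the same rule.
/ɲ/ is a voiced palatal nasal. The following trigger /x/ is velar, so /ɲ/ must become velar as well.
Changing only its place to velar gives [ŋ] — the voiced velar nasal.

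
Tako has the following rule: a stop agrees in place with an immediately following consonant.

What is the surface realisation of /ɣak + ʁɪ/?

The rule targets /k/ (voiceless velar stop), which sits before the trigger /ʁ/ (uvular).
A voiceless uvular stop is [q], so the surface segment is [q].

[ɣaqʁɪ]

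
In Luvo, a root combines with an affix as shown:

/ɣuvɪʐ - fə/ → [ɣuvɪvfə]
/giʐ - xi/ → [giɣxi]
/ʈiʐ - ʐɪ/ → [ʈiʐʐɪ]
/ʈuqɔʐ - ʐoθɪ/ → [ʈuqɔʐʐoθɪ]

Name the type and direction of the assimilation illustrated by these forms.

Underlying /ʐ/ is realised as [v] next to /f/; /f/ itself does not change.
The change retroflex → labiodental matches the place of the following /f/, identifying this as place assimilation.
Manner and voice are unchanged, so the assimilation is partial, not total.
Checking the remaining alternation: /ʐ/ → [ɣ] before /x/ (retroflex → velar, matching velar) — only place changes, and always toward the following segment.
No alternation appears in [ʈiʐʐɪ], [ʈuqɔʐʐoθɪ]: there the adjacent consonants already agree in place (/ʐ/ and /ʐ/ are both retroflex; /ʐ/ and /ʐ/ are both retroflex), so these forms are consistent with the same rule.
The trigger is the following segment, so the direction is regressive (anticipatory).

regressive place assimilation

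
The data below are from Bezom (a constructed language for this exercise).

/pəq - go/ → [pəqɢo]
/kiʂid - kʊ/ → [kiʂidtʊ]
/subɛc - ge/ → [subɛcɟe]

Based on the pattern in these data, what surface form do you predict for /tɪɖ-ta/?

The data show progressive place assimilation: /g/ → [ɢ] after /q/; /k/ → [t] after /d/; /g/ → [ɟ] after /c/. In each pair only place changes, matching the preceding consonant, while manner and voice stay constant.
The rule targets /t/ (voiceless alveolar stop), which sits after the trigger /ɖ/ (retroflex).
The voiceless retroflex stop is [ʈ], so /t/ → [ʈ].

[tɪɖʈa]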